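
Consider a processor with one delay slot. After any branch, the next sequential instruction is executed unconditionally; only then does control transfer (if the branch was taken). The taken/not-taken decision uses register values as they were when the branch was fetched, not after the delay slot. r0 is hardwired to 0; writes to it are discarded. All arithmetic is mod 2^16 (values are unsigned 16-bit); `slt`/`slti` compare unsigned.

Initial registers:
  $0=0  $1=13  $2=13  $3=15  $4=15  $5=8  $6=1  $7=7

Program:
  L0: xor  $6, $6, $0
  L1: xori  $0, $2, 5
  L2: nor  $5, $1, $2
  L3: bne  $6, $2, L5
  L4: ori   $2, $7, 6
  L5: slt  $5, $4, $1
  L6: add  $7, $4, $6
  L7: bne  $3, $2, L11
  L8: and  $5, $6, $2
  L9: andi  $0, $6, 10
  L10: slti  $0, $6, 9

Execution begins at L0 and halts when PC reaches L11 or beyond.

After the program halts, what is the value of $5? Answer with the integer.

[0] xor  $6, $6, $0  →  {$0:0, $1:13, $2:13, $3:15, $4:15, $5:8, $6:1, $7:7}
[1] xori  $0, $2, 5  →  {$0:0, $1:13, $2:13, $3:15, $4:15, $5:8, $6:1, $7:7}
[2] nor  $5, $1, $2  →  {$0:0, $1:13, $2:13, $3:15, $4:15, $5:65522, $6:1, $7:7}
[3] bne  $6, $2, L5  →  {$0:0, $1:13, $2:13, $3:15, $4:15, $5:65522, $6:1, $7:7}  ⟨branch taken⟩
[4] ori   $2, $7, 6  →  {$0:0, $1:13, $2:7, $3:15, $4:15, $5:65522, $6:1, $7:7}
[5] slt  $5, $4, $1  →  {$0:0, $1:13, $2:7, $3:15, $4:15, $5:0, $6:1, $7:7}
[6] add  $7, $4, $6  →  {$0:0, $1:13, $2:7, $3:15, $4:15, $5:0, $6:1, $7:16}
[7] bne  $3, $2, L11  →  {$0:0, $1:13, $2:7, $3:15, $4:15, $5:0, $6:1, $7:16}  ⟨branch taken⟩
[8] and  $5, $6, $2  →  {$0:0, $1:13, $2:7, $3:15, $4:15, $5:1, $6:1, $7:16}

1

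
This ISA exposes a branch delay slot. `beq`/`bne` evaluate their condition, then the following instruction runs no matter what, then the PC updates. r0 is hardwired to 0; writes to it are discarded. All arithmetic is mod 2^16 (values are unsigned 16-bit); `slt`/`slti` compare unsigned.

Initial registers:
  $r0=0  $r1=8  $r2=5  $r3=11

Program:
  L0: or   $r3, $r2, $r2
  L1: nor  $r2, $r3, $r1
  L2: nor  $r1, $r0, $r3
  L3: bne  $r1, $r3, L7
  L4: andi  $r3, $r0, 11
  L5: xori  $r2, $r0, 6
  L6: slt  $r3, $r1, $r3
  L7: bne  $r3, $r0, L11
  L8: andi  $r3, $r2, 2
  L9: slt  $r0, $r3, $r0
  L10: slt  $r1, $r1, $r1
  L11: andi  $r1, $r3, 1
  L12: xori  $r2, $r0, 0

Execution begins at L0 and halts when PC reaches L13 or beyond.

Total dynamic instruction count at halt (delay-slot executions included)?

PC=0  or   $r3, $r2, $r2     | $r0=0 $r1=8 $r2=5 $r3=5
PC=1  nor  $r2, $r3, $r1     | $r0=0 $r1=8 $r2=65522 $r3=5
PC=2  nor  $r1, $r0, $r3     | $r0=0 $r1=65530 $r2=65522 $r3=5
PC=3  bne  $r1, $r3, L7      | $r0=0 $r1=65530 $r2=65522 $r3=5  [TAKEN]
PC=4  andi  $r3, $r0, 11     | $r0=0 $r1=65530 $r2=65522 $r3=0
PC=7  bne  $r3, $r0, L11     | $r0=0 $r1=65530 $r2=65522 $r3=0  [not taken]
PC=8  andi  $r3, $r2, 2      | $r0=0 $r1=65530 $r2=65522 $r3=2
PC=9  slt  $r0, $r3, $r0     | $r0=0 $r1=65530 $r2=65522 $r3=2
PC=10 slt  $r1, $r1, $r1     | $r0=0 $r1=0 $r2=65522 $r3=2
PC=11 andi  $r1, $r3, 1      | $r0=0 $r1=0 $r2=65522 $r3=2
PC=12 xori  $r2, $r0, 0      | $r0=0 $r1=0 $r2=0 $r3=2

11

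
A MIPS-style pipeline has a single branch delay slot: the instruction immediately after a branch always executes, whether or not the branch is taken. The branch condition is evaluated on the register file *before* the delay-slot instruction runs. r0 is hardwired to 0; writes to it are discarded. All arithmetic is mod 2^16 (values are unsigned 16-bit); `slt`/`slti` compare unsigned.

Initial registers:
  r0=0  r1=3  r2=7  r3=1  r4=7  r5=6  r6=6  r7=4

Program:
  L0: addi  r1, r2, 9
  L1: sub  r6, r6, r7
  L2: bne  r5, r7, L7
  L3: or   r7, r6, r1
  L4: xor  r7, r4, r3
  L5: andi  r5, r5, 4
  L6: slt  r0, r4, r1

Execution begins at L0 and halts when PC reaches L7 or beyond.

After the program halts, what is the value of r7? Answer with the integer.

  step pc=0: addi  r1, r2, 9  regs=(0,16,7,1,7,6,6,4)
  step pc=1: sub  r6, r6, r7  regs=(0,16,7,1,7,6,2,4)
  step pc=2: bne  r5, r7, L7  cond=T  regs=(0,16,7,1,7,6,2,4)
  step pc=3: or   r7, r6, r1  regs=(0,16,7,1,7,6,2,18)

18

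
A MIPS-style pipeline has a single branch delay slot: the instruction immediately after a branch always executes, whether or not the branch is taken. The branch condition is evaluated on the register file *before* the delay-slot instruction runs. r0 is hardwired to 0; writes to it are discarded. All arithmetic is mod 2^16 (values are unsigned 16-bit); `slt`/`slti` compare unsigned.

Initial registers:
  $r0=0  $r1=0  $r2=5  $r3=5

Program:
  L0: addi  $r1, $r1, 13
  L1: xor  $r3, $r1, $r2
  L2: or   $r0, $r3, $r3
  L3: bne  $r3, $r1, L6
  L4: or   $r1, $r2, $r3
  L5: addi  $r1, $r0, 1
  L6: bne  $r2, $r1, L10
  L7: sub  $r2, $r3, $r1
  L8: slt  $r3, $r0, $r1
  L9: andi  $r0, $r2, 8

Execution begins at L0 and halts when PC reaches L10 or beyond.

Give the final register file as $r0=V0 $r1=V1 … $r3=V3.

$r0=0 $r1=13 $r2=65531 $r3=8

  step pc=0: addi  $r1, $r1, 13  regs=(0,13,5,5)
  step pc=1: xor  $r3, $r1, $r2  regs=(0,13,5,8)
  step pc=2: or   $r0, $r3, $r3  regs=(0,13,5,8)
  step pc=3: bne  $r3, $r1, L6  cond=T  regs=(0,13,5,8)
  step pc=4: or   $r1, $r2, $r3  regs=(0,13,5,8)
  step pc=6: bne  $r2, $r1, L10  cond=T  regs=(0,13,5,8)
  step pc=7: sub  $r2, $r3, $r1  regs=(0,13,65531,8)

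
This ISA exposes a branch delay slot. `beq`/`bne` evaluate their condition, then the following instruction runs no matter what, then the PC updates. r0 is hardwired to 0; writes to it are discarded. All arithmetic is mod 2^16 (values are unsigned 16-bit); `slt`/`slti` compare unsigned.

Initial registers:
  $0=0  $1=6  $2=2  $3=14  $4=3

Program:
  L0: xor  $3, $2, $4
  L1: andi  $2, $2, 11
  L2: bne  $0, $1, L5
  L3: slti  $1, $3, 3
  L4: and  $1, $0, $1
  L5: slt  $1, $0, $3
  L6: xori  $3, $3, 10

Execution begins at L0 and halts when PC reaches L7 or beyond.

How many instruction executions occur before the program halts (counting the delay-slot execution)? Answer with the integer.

#0 xor  $3, $2, $4 ; 0/6/2/1/3
#1 andi  $2, $2, 11 ; 0/6/2/1/3
#2 bne  $0, $1, L5 ; 0/6/2/1/3 ; →target
#3 slti  $1, $3, 3 ; 0/1/2/1/3
#5 slt  $1, $0, $3 ; 0/1/2/1/3
#6 xori  $3, $3, 10 ; 0/1/2/11/3

6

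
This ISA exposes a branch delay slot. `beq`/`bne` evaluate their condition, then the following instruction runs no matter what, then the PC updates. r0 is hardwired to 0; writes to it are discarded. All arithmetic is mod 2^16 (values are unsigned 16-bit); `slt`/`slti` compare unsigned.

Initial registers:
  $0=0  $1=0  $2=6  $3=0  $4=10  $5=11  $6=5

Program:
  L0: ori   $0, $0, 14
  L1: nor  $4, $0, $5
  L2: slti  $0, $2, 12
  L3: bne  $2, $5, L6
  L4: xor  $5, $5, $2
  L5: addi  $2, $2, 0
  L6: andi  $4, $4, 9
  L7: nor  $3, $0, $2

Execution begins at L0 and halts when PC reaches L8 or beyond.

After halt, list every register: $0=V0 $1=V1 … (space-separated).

$0=0 $1=0 $2=6 $3=65529 $4=0 $5=13 $6=5

PC=0  ori   $0, $0, 14       | $0=0 $1=0 $2=6 $3=0 $4=10 $5=11 $6=5
PC=1  nor  $4, $0, $5        | $0=0 $1=0 $2=6 $3=0 $4=65524 $5=11 $6=5
PC=2  slti  $0, $2, 12       | $0=0 $1=0 $2=6 $3=0 $4=65524 $5=11 $6=5
PC=3  bne  $2, $5, L6        | $0=0 $1=0 $2=6 $3=0 $4=65524 $5=11 $6=5  [TAKEN]
PC=4  xor  $5, $5, $2        | $0=0 $1=0 $2=6 $3=0 $4=65524 $5=13 $6=5
PC=6  andi  $4, $4, 9        | $0=0 $1=0 $2=6 $3=0 $4=0 $5=13 $6=5
PC=7  nor  $3, $0, $2        | $0=0 $1=0 $2=6 $3=65529 $4=0 $5=13 $6=5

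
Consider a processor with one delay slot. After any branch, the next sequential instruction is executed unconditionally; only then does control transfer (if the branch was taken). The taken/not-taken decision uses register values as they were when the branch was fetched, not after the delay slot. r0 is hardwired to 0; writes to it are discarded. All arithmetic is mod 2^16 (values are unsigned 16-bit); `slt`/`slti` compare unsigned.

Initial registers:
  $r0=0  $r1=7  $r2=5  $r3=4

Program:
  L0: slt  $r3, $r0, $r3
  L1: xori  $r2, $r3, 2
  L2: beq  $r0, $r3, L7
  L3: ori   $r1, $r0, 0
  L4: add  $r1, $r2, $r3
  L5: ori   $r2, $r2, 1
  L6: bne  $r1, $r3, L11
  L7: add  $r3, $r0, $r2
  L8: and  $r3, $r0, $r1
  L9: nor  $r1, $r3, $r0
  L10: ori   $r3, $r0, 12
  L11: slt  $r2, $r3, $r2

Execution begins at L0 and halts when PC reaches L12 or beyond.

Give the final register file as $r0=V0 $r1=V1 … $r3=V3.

PC=0  slt  $r3, $r0, $r3     | $r0=0 $r1=7 $r2=5 $r3=1
PC=1  xori  $r2, $r3, 2      | $r0=0 $r1=7 $r2=3 $r3=1
PC=2  beq  $r0, $r3, L7      | $r0=0 $r1=7 $r2=3 $r3=1  [not taken]
PC=3  ori   $r1, $r0, 0      | $r0=0 $r1=0 $r2=3 $r3=1
PC=4  add  $r1, $r2, $r3     | $r0=0 $r1=4 $r2=3 $r3=1
PC=5  ori   $r2, $r2, 1      | $r0=0 $r1=4 $r2=3 $r3=1
PC=6  bne  $r1, $r3, L11     | $r0=0 $r1=4 $r2=3 $r3=1  [TAKEN]
PC=7  add  $r3, $r0, $r2     | $r0=0 $r1=4 $r2=3 $r3=3
PC=11 slt  $r2, $r3, $r2     | $r0=0 $r1=4 $r2=0 $r3=3

$r0=0 $r1=4 $r2=0 $r3=3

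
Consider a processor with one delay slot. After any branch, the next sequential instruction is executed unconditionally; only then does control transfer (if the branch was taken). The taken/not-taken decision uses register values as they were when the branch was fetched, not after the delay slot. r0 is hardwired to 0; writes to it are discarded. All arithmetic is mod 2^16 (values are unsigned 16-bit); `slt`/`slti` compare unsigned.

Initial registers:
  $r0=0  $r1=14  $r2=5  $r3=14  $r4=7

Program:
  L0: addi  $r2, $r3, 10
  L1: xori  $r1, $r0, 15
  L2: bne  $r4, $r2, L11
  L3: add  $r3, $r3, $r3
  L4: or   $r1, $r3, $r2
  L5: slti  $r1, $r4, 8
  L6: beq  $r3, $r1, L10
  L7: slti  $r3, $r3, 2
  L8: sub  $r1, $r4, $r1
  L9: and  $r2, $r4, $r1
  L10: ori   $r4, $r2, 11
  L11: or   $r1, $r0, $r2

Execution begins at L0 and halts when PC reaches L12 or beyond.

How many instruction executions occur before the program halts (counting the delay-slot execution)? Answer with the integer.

PC=0  addi  $r2, $r3, 10     | $r0=0 $r1=14 $r2=24 $r3=14 $r4=7
PC=1  xori  $r1, $r0, 15     | $r0=0 $r1=15 $r2=24 $r3=14 $r4=7
PC=2  bne  $r4, $r2, L11     | $r0=0 $r1=15 $r2=24 $r3=14 $r4=7  [TAKEN]
PC=3  add  $r3, $r3, $r3     | $r0=0 $r1=15 $r2=24 $r3=28 $r4=7
PC=11 or   $r1, $r0, $r2     | $r0=0 $r1=24 $r2=24 $r3=28 $r4=7

5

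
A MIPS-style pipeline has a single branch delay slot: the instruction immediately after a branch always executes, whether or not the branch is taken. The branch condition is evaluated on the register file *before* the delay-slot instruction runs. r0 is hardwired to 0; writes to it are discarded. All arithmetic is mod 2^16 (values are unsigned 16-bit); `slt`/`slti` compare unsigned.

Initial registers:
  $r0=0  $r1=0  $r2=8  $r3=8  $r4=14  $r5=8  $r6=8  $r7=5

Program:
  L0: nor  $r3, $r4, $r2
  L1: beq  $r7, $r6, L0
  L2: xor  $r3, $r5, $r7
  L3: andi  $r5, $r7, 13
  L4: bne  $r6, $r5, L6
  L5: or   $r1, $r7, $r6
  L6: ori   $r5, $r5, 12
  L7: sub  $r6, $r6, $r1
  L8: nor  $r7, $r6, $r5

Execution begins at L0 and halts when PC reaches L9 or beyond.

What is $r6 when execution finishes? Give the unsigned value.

  step pc=0: nor  $r3, $r4, $r2  regs=(0,0,8,65521,14,8,8,5)
  step pc=1: beq  $r7, $r6, L0  cond=F  regs=(0,0,8,65521,14,8,8,5)
  step pc=2: xor  $r3, $r5, $r7  regs=(0,0,8,13,14,8,8,5)
  step pc=3: andi  $r5, $r7, 13  regs=(0,0,8,13,14,5,8,5)
  step pc=4: bne  $r6, $r5, L6  cond=T  regs=(0,0,8,13,14,5,8,5)
  step pc=5: or   $r1, $r7, $r6  regs=(0,13,8,13,14,5,8,5)
  step pc=6: ori   $r5, $r5, 12  regs=(0,13,8,13,14,13,8,5)
  step pc=7: sub  $r6, $r6, $r1  regs=(0,13,8,13,14,13,65531,5)
  step pc=8: nor  $r7, $r6, $r5  regs=(0,13,8,13,14,13,65531,0)

65531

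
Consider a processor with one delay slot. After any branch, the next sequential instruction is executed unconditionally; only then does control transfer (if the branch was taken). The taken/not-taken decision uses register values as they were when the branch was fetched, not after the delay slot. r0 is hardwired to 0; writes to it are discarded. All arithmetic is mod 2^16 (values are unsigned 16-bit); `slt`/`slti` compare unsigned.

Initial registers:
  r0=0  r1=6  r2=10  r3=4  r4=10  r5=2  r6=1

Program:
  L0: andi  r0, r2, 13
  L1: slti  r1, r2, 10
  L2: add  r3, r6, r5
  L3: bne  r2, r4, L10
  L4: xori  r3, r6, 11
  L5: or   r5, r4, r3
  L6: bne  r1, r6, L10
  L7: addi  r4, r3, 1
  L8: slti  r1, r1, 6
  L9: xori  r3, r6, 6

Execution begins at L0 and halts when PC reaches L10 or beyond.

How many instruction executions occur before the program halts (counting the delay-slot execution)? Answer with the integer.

8

#0 andi  r0, r2, 13 ; 0/6/10/4/10/2/1
#1 slti  r1, r2, 10 ; 0/0/10/4/10/2/1
#2 add  r3, r6, r5 ; 0/0/10/3/10/2/1
#3 bne  r2, r4, L10 ; 0/0/10/3/10/2/1 ; →fallthru
#4 xori  r3, r6, 11 ; 0/0/10/10/10/2/1
#5 or   r5, r4, r3 ; 0/0/10/10/10/10/1
#6 bne  r1, r6, L10 ; 0/0/10/10/10/10/1 ; →target
#7 addi  r4, r3, 1 ; 0/0/10/10/11/10/1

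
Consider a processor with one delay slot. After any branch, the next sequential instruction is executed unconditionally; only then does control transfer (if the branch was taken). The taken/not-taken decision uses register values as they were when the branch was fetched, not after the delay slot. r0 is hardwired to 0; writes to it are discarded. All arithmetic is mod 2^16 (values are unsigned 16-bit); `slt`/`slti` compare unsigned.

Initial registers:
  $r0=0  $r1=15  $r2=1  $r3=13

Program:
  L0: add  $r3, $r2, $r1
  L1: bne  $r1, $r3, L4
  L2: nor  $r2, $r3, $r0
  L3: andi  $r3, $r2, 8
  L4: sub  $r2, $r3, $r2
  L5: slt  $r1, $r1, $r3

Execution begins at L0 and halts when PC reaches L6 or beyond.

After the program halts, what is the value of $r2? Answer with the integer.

#0 add  $r3, $r2, $r1 ; 0/15/1/16
#1 bne  $r1, $r3, L4 ; 0/15/1/16 ; →target
#2 nor  $r2, $r3, $r0 ; 0/15/65519/16
#4 sub  $r2, $r3, $r2 ; 0/15/33/16
#5 slt  $r1, $r1, $r3 ; 0/1/33/16

33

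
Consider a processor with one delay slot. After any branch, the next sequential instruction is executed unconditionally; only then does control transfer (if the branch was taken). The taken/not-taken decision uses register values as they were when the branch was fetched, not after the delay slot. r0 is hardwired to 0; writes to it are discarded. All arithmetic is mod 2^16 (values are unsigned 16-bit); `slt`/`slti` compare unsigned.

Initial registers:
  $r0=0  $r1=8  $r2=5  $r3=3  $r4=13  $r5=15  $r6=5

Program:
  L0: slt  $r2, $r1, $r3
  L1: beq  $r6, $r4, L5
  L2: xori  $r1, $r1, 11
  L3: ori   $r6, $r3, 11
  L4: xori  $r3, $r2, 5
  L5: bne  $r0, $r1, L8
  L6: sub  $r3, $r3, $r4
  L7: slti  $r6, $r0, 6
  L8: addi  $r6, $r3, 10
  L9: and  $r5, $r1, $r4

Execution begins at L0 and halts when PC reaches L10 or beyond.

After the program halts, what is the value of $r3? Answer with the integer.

65528

  step pc=0: slt  $r2, $r1, $r3  regs=(0,8,0,3,13,15,5)
  step pc=1: beq  $r6, $r4, L5  cond=F  regs=(0,8,0,3,13,15,5)
  step pc=2: xori  $r1, $r1, 11  regs=(0,3,0,3,13,15,5)
  step pc=3: ori   $r6, $r3, 11  regs=(0,3,0,3,13,15,11)
  step pc=4: xori  $r3, $r2, 5  regs=(0,3,0,5,13,15,11)
  step pc=5: bne  $r0, $r1, L8  cond=T  regs=(0,3,0,5,13,15,11)
  step pc=6: sub  $r3, $r3, $r4  regs=(0,3,0,65528,13,15,11)
  step pc=8: addi  $r6, $r3, 10  regs=(0,3,0,65528,13,15,2)
  step pc=9: and  $r5, $r1, $r4  regs=(0,3,0,65528,13,1,2)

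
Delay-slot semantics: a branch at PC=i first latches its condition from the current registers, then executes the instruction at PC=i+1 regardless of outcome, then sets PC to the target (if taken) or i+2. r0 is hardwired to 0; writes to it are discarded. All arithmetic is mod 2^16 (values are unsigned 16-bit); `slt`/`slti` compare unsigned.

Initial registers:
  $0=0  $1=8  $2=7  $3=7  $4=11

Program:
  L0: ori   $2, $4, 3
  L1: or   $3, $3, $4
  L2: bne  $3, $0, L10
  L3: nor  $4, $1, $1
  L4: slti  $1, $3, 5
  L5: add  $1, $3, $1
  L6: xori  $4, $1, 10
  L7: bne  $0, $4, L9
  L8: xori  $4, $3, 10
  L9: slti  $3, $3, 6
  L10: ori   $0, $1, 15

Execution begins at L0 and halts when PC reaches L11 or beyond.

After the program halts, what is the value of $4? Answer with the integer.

  step pc=0: ori   $2, $4, 3  regs=(0,8,11,7,11)
  step pc=1: or   $3, $3, $4  regs=(0,8,11,15,11)
  step pc=2: bne  $3, $0, L10  cond=T  regs=(0,8,11,15,11)
  step pc=3: nor  $4, $1, $1  regs=(0,8,11,15,65527)
  step pc=10: ori   $0, $1, 15  regs=(0,8,11,15,65527)

65527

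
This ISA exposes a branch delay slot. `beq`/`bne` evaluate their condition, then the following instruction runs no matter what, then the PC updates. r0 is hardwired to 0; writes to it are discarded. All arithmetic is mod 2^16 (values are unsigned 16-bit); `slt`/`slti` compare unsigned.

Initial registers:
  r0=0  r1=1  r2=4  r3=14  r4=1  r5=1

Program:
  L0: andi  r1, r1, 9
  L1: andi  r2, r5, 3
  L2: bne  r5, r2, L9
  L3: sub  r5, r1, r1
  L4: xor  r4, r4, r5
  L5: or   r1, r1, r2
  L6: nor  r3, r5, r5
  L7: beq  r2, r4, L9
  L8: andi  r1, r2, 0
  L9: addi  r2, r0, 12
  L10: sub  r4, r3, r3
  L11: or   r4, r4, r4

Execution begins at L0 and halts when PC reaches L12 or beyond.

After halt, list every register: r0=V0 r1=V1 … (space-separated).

  step pc=0: andi  r1, r1, 9  regs=(0,1,4,14,1,1)
  step pc=1: andi  r2, r5, 3  regs=(0,1,1,14,1,1)
  step pc=2: bne  r5, r2, L9  cond=F  regs=(0,1,1,14,1,1)
  step pc=3: sub  r5, r1, r1  regs=(0,1,1,14,1,0)
  step pc=4: xor  r4, r4, r5  regs=(0,1,1,14,1,0)
  step pc=5: or   r1, r1, r2  regs=(0,1,1,14,1,0)
  step pc=6: nor  r3, r5, r5  regs=(0,1,1,65535,1,0)
  step pc=7: beq  r2, r4, L9  cond=T  regs=(0,1,1,65535,1,0)
  step pc=8: andi  r1, r2, 0  regs=(0,0,1,65535,1,0)
  step pc=9: addi  r2, r0, 12  regs=(0,0,12,65535,1,0)
  step pc=10: sub  r4, r3, r3  regs=(0,0,12,65535,0,0)
  step pc=11: or   r4, r4, r4  regs=(0,0,12,65535,0,0)

r0=0 r1=0 r2=12 r3=65535 r4=0 r5=0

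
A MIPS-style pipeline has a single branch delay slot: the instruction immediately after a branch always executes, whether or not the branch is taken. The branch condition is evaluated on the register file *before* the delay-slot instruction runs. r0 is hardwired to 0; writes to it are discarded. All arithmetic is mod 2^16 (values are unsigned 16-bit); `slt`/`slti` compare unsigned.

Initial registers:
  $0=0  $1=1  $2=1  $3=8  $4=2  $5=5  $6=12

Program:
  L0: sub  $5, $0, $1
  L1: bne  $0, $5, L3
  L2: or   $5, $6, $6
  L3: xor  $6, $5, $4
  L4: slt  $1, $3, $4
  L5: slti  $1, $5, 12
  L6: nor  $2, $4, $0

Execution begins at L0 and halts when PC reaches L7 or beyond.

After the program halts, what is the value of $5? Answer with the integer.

PC=0  sub  $5, $0, $1        | $0=0 $1=1 $2=1 $3=8 $4=2 $5=65535 $6=12
PC=1  bne  $0, $5, L3        | $0=0 $1=1 $2=1 $3=8 $4=2 $5=65535 $6=12  [TAKEN]
PC=2  or   $5, $6, $6        | $0=0 $1=1 $2=1 $3=8 $4=2 $5=12 $6=12
PC=3  xor  $6, $5, $4        | $0=0 $1=1 $2=1 $3=8 $4=2 $5=12 $6=14
PC=4  slt  $1, $3, $4        | $0=0 $1=0 $2=1 $3=8 $4=2 $5=12 $6=14
PC=5  slti  $1, $5, 12       | $0=0 $1=0 $2=1 $3=8 $4=2 $5=12 $6=14
PC=6  nor  $2, $4, $0        | $0=0 $1=0 $2=65533 $3=8 $4=2 $5=12 $6=14

12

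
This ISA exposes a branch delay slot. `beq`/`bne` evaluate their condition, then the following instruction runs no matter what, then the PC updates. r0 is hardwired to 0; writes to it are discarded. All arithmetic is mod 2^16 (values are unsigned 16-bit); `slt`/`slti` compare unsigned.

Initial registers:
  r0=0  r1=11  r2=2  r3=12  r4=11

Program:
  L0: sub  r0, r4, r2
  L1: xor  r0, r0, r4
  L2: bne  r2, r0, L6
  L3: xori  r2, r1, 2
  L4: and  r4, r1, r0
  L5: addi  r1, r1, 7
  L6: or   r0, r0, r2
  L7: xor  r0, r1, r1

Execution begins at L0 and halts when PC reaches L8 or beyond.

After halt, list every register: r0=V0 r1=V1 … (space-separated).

#0 sub  r0, r4, r2 ; 0/11/2/12/11
#1 xor  r0, r0, r4 ; 0/11/2/12/11
#2 bne  r2, r0, L6 ; 0/11/2/12/11 ; →target
#3 xori  r2, r1, 2 ; 0/11/9/12/11
#6 or   r0, r0, r2 ; 0/11/9/12/11
#7 xor  r0, r1, r1 ; 0/11/9/12/11

r0=0 r1=11 r2=9 r3=12 r4=11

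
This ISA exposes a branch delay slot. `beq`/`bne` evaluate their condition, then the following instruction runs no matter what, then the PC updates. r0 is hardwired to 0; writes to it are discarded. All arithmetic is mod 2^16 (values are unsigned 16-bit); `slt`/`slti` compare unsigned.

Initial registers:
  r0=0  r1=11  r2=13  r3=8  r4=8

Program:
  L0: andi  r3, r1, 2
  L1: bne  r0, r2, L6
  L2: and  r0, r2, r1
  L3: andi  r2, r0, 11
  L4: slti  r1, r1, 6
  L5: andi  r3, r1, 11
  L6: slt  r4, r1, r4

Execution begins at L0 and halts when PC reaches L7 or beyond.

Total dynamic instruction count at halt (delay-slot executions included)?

4

PC=0  andi  r3, r1, 2        | r0=0 r1=11 r2=13 r3=2 r4=8
PC=1  bne  r0, r2, L6        | r0=0 r1=11 r2=13 r3=2 r4=8  [TAKEN]
PC=2  and  r0, r2, r1        | r0=0 r1=11 r2=13 r3=2 r4=8
PC=6  slt  r4, r1, r4        | r0=0 r1=11 r2=13 r3=2 r4=0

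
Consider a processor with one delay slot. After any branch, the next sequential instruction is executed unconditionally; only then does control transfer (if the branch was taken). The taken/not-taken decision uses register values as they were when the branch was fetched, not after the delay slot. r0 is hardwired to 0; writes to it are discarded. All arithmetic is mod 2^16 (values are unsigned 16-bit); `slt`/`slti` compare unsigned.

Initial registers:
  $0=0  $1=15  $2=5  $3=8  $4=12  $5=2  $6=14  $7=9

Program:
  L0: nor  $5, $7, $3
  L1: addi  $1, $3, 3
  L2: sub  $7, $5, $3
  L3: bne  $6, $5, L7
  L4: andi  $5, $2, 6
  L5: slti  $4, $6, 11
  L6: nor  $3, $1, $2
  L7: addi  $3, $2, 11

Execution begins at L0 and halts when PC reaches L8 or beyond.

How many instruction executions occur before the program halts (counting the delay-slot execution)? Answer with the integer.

  step pc=0: nor  $5, $7, $3  regs=(0,15,5,8,12,65526,14,9)
  step pc=1: addi  $1, $3, 3  regs=(0,11,5,8,12,65526,14,9)
  step pc=2: sub  $7, $5, $3  regs=(0,11,5,8,12,65526,14,65518)
  step pc=3: bne  $6, $5, L7  cond=T  regs=(0,11,5,8,12,65526,14,65518)
  step pc=4: andi  $5, $2, 6  regs=(0,11,5,8,12,4,14,65518)
  step pc=7: addi  $3, $2, 11  regs=(0,11,5,16,12,4,14,65518)

6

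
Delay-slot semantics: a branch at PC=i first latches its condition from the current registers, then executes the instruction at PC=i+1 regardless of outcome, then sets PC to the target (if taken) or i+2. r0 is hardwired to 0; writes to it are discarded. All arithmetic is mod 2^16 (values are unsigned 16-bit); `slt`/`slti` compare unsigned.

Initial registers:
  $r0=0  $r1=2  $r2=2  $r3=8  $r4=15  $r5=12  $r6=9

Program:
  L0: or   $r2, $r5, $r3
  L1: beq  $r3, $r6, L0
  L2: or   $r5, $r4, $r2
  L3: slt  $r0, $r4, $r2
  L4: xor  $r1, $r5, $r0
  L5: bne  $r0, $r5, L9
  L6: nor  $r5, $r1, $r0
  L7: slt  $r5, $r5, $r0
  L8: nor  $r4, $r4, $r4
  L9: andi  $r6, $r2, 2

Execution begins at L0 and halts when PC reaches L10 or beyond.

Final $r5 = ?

#0 or   $r2, $r5, $r3 ; 0/2/12/8/15/12/9
#1 beq  $r3, $r6, L0 ; 0/2/12/8/15/12/9 ; →fallthru
#2 or   $r5, $r4, $r2 ; 0/2/12/8/15/15/9
#3 slt  $r0, $r4, $r2 ; 0/2/12/8/15/15/9
#4 xor  $r1, $r5, $r0 ; 0/15/12/8/15/15/9
#5 bne  $r0, $r5, L9 ; 0/15/12/8/15/15/9 ; →target
#6 nor  $r5, $r1, $r0 ; 0/15/12/8/15/65520/9
#9 andi  $r6, $r2, 2 ; 0/15/12/8/15/65520/0

65520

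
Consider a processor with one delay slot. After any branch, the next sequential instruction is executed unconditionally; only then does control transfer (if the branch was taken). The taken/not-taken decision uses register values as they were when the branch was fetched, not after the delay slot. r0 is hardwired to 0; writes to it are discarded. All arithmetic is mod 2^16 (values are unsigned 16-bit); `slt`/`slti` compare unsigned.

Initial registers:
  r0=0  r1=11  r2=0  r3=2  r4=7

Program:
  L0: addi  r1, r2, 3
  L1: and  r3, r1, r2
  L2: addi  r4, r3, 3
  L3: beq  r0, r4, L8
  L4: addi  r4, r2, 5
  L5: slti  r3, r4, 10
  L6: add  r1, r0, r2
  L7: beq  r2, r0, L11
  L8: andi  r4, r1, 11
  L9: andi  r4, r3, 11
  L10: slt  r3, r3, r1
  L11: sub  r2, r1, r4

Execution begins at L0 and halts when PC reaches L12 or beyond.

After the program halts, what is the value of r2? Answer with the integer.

0

[0] addi  r1, r2, 3  →  {r0:0, r1:3, r2:0, r3:2, r4:7}
[1] and  r3, r1, r2  →  {r0:0, r1:3, r2:0, r3:0, r4:7}
[2] addi  r4, r3, 3  →  {r0:0, r1:3, r2:0, r3:0, r4:3}
[3] beq  r0, r4, L8  →  {r0:0, r1:3, r2:0, r3:0, r4:3}  ⟨branch fallthrough⟩
[4] addi  r4, r2, 5  →  {r0:0, r1:3, r2:0, r3:0, r4:5}
[5] slti  r3, r4, 10  →  {r0:0, r1:3, r2:0, r3:1, r4:5}
[6] add  r1, r0, r2  →  {r0:0, r1:0, r2:0, r3:1, r4:5}
[7] beq  r2, r0, L11  →  {r0:0, r1:0, r2:0, r3:1, r4:5}  ⟨branch taken⟩
[8] andi  r4, r1, 11  →  {r0:0, r1:0, r2:0, r3:1, r4:0}
[11] sub  r2, r1, r4  →  {r0:0, r1:0, r2:0, r3:1, r4:0}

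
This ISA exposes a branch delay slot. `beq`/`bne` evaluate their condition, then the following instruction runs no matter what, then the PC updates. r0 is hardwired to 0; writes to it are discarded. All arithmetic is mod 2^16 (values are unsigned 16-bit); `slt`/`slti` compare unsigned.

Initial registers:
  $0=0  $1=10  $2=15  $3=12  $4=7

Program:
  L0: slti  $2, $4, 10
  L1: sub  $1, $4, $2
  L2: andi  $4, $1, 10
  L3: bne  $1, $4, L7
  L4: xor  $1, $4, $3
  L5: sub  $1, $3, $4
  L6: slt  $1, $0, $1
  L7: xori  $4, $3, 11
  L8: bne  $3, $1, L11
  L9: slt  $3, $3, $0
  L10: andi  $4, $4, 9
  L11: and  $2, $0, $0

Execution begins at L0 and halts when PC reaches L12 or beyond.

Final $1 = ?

PC=0  slti  $2, $4, 10       | $0=0 $1=10 $2=1 $3=12 $4=7
PC=1  sub  $1, $4, $2        | $0=0 $1=6 $2=1 $3=12 $4=7
PC=2  andi  $4, $1, 10       | $0=0 $1=6 $2=1 $3=12 $4=2
PC=3  bne  $1, $4, L7        | $0=0 $1=6 $2=1 $3=12 $4=2  [TAKEN]
PC=4  xor  $1, $4, $3        | $0=0 $1=14 $2=1 $3=12 $4=2
PC=7  xori  $4, $3, 11       | $0=0 $1=14 $2=1 $3=12 $4=7
PC=8  bne  $3, $1, L11       | $0=0 $1=14 $2=1 $3=12 $4=7  [TAKEN]
PC=9  slt  $3, $3, $0        | $0=0 $1=14 $2=1 $3=0 $4=7
PC=11 and  $2, $0, $0        | $0=0 $1=14 $2=0 $3=0 $4=7

14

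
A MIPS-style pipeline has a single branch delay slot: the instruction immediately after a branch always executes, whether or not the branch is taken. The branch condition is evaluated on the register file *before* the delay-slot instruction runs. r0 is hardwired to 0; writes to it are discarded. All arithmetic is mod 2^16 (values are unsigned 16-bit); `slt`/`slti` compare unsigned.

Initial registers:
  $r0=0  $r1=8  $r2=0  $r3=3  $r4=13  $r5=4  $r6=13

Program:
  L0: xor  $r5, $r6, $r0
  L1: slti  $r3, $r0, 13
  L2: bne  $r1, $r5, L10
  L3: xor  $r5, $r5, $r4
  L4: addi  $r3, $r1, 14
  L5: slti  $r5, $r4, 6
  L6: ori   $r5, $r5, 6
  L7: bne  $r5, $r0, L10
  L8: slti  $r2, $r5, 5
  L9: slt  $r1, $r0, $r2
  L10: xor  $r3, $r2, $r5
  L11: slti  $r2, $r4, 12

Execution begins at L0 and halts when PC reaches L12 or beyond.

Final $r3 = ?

0

[0] xor  $r5, $r6, $r0  →  {$r0:0, $r1:8, $r2:0, $r3:3, $r4:13, $r5:13, $r6:13}
[1] slti  $r3, $r0, 13  →  {$r0:0, $r1:8, $r2:0, $r3:1, $r4:13, $r5:13, $r6:13}
[2] bne  $r1, $r5, L10  →  {$r0:0, $r1:8, $r2:0, $r3:1, $r4:13, $r5:13, $r6:13}  ⟨branch taken⟩
[3] xor  $r5, $r5, $r4  →  {$r0:0, $r1:8, $r2:0, $r3:1, $r4:13, $r5:0, $r6:13}
[10] xor  $r3, $r2, $r5  →  {$r0:0, $r1:8, $r2:0, $r3:0, $r4:13, $r5:0, $r6:13}
[11] slti  $r2, $r4, 12  →  {$r0:0, $r1:8, $r2:0, $r3:0, $r4:13, $r5:0, $r6:13}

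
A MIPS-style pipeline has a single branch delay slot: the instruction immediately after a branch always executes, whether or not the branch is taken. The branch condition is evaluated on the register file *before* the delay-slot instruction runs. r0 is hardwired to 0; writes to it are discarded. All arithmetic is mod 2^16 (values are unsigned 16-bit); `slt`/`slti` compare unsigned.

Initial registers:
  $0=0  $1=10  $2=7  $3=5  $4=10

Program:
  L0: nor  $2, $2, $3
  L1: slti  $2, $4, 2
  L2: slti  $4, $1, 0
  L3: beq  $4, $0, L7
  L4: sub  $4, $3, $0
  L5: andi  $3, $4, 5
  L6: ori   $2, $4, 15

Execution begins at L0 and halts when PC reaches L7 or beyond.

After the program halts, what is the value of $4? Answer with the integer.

[0] nor  $2, $2, $3  →  {$0:0, $1:10, $2:65528, $3:5, $4:10}
[1] slti  $2, $4, 2  →  {$0:0, $1:10, $2:0, $3:5, $4:10}
[2] slti  $4, $1, 0  →  {$0:0, $1:10, $2:0, $3:5, $4:0}
[3] beq  $4, $0, L7  →  {$0:0, $1:10, $2:0, $3:5, $4:0}  ⟨branch taken⟩
[4] sub  $4, $3, $0  →  {$0:0, $1:10, $2:0, $3:5, $4:5}

5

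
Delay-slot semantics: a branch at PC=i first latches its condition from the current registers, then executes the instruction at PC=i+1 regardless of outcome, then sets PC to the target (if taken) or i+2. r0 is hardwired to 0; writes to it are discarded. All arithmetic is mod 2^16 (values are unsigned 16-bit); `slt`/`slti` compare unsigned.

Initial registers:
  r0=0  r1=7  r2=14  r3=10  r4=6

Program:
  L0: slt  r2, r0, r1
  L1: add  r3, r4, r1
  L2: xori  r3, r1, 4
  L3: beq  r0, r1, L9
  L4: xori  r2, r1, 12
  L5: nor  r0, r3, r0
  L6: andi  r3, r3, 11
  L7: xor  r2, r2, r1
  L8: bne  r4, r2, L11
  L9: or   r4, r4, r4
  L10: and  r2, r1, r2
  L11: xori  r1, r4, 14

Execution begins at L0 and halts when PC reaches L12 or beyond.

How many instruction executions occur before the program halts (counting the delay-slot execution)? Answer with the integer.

11

PC=0  slt  r2, r0, r1        | r0=0 r1=7 r2=1 r3=10 r4=6
PC=1  add  r3, r4, r1        | r0=0 r1=7 r2=1 r3=13 r4=6
PC=2  xori  r3, r1, 4        | r0=0 r1=7 r2=1 r3=3 r4=6
PC=3  beq  r0, r1, L9        | r0=0 r1=7 r2=1 r3=3 r4=6  [not taken]
PC=4  xori  r2, r1, 12       | r0=0 r1=7 r2=11 r3=3 r4=6
PC=5  nor  r0, r3, r0        | r0=0 r1=7 r2=11 r3=3 r4=6
PC=6  andi  r3, r3, 11       | r0=0 r1=7 r2=11 r3=3 r4=6
PC=7  xor  r2, r2, r1        | r0=0 r1=7 r2=12 r3=3 r4=6
PC=8  bne  r4, r2, L11       | r0=0 r1=7 r2=12 r3=3 r4=6  [TAKEN]
PC=9  or   r4, r4, r4        | r0=0 r1=7 r2=12 r3=3 r4=6
PC=11 xori  r1, r4, 14       | r0=0 r1=8 r2=12 r3=3 r4=6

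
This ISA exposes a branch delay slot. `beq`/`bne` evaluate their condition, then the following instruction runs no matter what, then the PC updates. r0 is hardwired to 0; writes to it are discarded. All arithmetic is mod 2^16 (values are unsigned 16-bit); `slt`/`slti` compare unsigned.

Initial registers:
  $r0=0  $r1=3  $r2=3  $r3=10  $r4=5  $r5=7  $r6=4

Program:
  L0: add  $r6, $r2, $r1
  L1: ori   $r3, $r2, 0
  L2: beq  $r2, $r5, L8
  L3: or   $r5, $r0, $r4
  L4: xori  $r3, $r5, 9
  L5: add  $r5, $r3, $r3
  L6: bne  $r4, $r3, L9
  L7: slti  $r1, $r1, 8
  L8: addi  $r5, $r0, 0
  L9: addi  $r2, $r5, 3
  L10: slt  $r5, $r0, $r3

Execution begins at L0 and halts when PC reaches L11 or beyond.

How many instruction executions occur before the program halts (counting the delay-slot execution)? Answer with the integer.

[0] add  $r6, $r2, $r1  →  {$r0:0, $r1:3, $r2:3, $r3:10, $r4:5, $r5:7, $r6:6}
[1] ori   $r3, $r2, 0  →  {$r0:0, $r1:3, $r2:3, $r3:3, $r4:5, $r5:7, $r6:6}
[2] beq  $r2, $r5, L8  →  {$r0:0, $r1:3, $r2:3, $r3:3, $r4:5, $r5:7, $r6:6}  ⟨branch fallthrough⟩
[3] or   $r5, $r0, $r4  →  {$r0:0, $r1:3, $r2:3, $r3:3, $r4:5, $r5:5, $r6:6}
[4] xori  $r3, $r5, 9  →  {$r0:0, $r1:3, $r2:3, $r3:12, $r4:5, $r5:5, $r6:6}
[5] add  $r5, $r3, $r3  →  {$r0:0, $r1:3, $r2:3, $r3:12, $r4:5, $r5:24, $r6:6}
[6] bne  $r4, $r3, L9  →  {$r0:0, $r1:3, $r2:3, $r3:12, $r4:5, $r5:24, $r6:6}  ⟨branch taken⟩
[7] slti  $r1, $r1, 8  →  {$r0:0, $r1:1, $r2:3, $r3:12, $r4:5, $r5:24, $r6:6}
[9] addi  $r2, $r5, 3  →  {$r0:0, $r1:1, $r2:27, $r3:12, $r4:5, $r5:24, $r6:6}
[10] slt  $r5, $r0, $r3  →  {$r0:0, $r1:1, $r2:27, $r3:12, $r4:5, $r5:1, $r6:6}

10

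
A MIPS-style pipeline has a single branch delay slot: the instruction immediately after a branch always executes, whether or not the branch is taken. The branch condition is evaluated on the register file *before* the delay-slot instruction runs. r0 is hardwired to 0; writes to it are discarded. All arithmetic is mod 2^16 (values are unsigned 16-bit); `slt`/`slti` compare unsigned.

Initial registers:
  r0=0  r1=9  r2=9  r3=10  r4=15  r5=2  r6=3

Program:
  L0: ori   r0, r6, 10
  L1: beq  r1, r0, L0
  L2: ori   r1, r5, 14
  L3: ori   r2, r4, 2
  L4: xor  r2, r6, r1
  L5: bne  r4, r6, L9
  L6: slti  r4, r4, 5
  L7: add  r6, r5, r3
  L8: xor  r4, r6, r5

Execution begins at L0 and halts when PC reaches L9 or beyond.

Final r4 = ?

0

#0 ori   r0, r6, 10 ; 0/9/9/10/15/2/3
#1 beq  r1, r0, L0 ; 0/9/9/10/15/2/3 ; →fallthru
#2 ori   r1, r5, 14 ; 0/14/9/10/15/2/3
#3 ori   r2, r4, 2 ; 0/14/15/10/15/2/3
#4 xor  r2, r6, r1 ; 0/14/13/10/15/2/3
#5 bne  r4, r6, L9 ; 0/14/13/10/15/2/3 ; →target
#6 slti  r4, r4, 5 ; 0/14/13/10/0/2/3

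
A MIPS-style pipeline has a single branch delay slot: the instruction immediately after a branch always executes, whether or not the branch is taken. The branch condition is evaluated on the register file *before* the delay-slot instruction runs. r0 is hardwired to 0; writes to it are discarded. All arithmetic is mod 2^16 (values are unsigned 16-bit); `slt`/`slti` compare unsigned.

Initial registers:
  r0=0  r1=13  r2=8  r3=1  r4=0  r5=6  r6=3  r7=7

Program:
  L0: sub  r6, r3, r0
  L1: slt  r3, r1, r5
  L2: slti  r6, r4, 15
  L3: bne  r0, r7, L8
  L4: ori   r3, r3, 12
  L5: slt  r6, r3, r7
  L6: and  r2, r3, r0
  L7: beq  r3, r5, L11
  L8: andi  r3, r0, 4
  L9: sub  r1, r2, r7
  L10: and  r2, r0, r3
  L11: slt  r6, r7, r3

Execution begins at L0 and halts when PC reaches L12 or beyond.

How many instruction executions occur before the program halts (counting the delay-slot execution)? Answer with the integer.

9

  step pc=0: sub  r6, r3, r0  regs=(0,13,8,1,0,6,1,7)
  step pc=1: slt  r3, r1, r5  regs=(0,13,8,0,0,6,1,7)
  step pc=2: slti  r6, r4, 15  regs=(0,13,8,0,0,6,1,7)
  step pc=3: bne  r0, r7, L8  cond=T  regs=(0,13,8,0,0,6,1,7)
  step pc=4: ori   r3, r3, 12  regs=(0,13,8,12,0,6,1,7)
  step pc=8: andi  r3, r0, 4  regs=(0,13,8,0,0,6,1,7)
  step pc=9: sub  r1, r2, r7  regs=(0,1,8,0,0,6,1,7)
  step pc=10: and  r2, r0, r3  regs=(0,1,0,0,0,6,1,7)
  step pc=11: slt  r6, r7, r3  regs=(0,1,0,0,0,6,0,7)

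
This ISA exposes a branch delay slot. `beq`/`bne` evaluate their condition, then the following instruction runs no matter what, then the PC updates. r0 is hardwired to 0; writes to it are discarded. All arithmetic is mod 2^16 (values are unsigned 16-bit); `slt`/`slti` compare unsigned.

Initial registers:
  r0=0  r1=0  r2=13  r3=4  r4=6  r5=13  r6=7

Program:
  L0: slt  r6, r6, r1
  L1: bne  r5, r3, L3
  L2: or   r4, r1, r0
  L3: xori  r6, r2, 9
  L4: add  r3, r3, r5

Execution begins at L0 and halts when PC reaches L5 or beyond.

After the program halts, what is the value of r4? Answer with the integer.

0

  step pc=0: slt  r6, r6, r1  regs=(0,0,13,4,6,13,0)
  step pc=1: bne  r5, r3, L3  cond=T  regs=(0,0,13,4,6,13,0)
  step pc=2: or   r4, r1, r0  regs=(0,0,13,4,0,13,0)
  step pc=3: xori  r6, r2, 9  regs=(0,0,13,4,0,13,4)
  step pc=4: add  r3, r3, r5  regs=(0,0,13,17,0,13,4)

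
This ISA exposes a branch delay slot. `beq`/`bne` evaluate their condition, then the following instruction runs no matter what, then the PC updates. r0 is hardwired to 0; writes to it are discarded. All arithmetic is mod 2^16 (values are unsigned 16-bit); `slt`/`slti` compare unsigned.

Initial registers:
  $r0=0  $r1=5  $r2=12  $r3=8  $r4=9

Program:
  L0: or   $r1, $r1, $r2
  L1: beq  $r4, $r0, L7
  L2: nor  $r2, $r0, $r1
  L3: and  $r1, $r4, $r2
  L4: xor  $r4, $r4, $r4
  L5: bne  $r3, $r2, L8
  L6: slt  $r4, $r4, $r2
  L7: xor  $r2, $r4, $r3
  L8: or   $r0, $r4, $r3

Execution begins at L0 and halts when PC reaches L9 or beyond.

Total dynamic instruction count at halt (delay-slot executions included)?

8

[0] or   $r1, $r1, $r2  →  {$r0:0, $r1:13, $r2:12, $r3:8, $r4:9}
[1] beq  $r4, $r0, L7  →  {$r0:0, $r1:13, $r2:12, $r3:8, $r4:9}  ⟨branch fallthrough⟩
[2] nor  $r2, $r0, $r1  →  {$r0:0, $r1:13, $r2:65522, $r3:8, $r4:9}
[3] and  $r1, $r4, $r2  →  {$r0:0, $r1:0, $r2:65522, $r3:8, $r4:9}
[4] xor  $r4, $r4, $r4  →  {$r0:0, $r1:0, $r2:65522, $r3:8, $r4:0}
[5] bne  $r3, $r2, L8  →  {$r0:0, $r1:0, $r2:65522, $r3:8, $r4:0}  ⟨branch taken⟩
[6] slt  $r4, $r4, $r2  →  {$r0:0, $r1:0, $r2:65522, $r3:8, $r4:1}
[8] or   $r0, $r4, $r3  →  {$r0:0, $r1:0, $r2:65522, $r3:8, $r4:1}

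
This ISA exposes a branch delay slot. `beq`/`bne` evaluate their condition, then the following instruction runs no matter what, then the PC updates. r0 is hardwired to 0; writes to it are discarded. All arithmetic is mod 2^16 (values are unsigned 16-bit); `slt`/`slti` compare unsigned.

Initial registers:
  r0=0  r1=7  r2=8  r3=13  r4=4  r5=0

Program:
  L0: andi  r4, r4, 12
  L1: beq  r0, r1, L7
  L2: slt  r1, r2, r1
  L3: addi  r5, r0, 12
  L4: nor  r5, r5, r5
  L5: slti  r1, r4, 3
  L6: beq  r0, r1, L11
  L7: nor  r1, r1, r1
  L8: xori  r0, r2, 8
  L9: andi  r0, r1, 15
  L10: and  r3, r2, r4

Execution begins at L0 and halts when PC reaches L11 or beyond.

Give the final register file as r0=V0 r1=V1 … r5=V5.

[0] andi  r4, r4, 12  →  {r0:0, r1:7, r2:8, r3:13, r4:4, r5:0}
[1] beq  r0, r1, L7  →  {r0:0, r1:7, r2:8, r3:13, r4:4, r5:0}  ⟨branch fallthrough⟩
[2] slt  r1, r2, r1  →  {r0:0, r1:0, r2:8, r3:13, r4:4, r5:0}
[3] addi  r5, r0, 12  →  {r0:0, r1:0, r2:8, r3:13, r4:4, r5:12}
[4] nor  r5, r5, r5  →  {r0:0, r1:0, r2:8, r3:13, r4:4, r5:65523}
[5] slti  r1, r4, 3  →  {r0:0, r1:0, r2:8, r3:13, r4:4, r5:65523}
[6] beq  r0, r1, L11  →  {r0:0, r1:0, r2:8, r3:13, r4:4, r5:65523}  ⟨branch taken⟩
[7] nor  r1, r1, r1  →  {r0:0, r1:65535, r2:8, r3:13, r4:4, r5:65523}

r0=0 r1=65535 r2=8 r3=13 r4=4 r5=65523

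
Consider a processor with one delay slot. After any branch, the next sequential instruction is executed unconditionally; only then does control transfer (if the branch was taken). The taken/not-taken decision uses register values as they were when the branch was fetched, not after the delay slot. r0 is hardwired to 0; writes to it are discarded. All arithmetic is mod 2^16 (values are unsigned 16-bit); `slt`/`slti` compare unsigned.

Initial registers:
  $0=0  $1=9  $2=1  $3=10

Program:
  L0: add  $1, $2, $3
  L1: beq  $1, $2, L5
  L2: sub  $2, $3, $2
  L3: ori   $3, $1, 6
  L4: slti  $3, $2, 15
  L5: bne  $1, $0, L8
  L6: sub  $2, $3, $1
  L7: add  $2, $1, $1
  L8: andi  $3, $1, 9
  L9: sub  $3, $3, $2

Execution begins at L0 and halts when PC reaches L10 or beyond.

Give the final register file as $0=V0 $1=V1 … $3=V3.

$0=0 $1=11 $2=65526 $3=19

PC=0  add  $1, $2, $3        | $0=0 $1=11 $2=1 $3=10
PC=1  beq  $1, $2, L5        | $0=0 $1=11 $2=1 $3=10  [not taken]
PC=2  sub  $2, $3, $2        | $0=0 $1=11 $2=9 $3=10
PC=3  ori   $3, $1, 6        | $0=0 $1=11 $2=9 $3=15
PC=4  slti  $3, $2, 15       | $0=0 $1=11 $2=9 $3=1
PC=5  bne  $1, $0, L8        | $0=0 $1=11 $2=9 $3=1  [TAKEN]
PC=6  sub  $2, $3, $1        | $0=0 $1=11 $2=65526 $3=1
PC=8  andi  $3, $1, 9        | $0=0 $1=11 $2=65526 $3=9
PC=9  sub  $3, $3, $2        | $0=0 $1=11 $2=65526 $3=19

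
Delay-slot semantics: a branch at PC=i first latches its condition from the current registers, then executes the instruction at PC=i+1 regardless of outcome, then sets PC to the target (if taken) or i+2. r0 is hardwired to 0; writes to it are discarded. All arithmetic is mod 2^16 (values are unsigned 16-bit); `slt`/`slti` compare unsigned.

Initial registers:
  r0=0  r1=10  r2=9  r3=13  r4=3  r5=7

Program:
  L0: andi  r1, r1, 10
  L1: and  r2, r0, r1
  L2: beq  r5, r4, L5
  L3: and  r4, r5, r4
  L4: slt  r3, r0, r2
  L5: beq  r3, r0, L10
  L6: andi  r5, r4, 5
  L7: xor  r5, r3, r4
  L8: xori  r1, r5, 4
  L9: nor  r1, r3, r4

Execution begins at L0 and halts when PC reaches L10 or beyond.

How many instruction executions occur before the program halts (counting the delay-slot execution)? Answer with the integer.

7

[0] andi  r1, r1, 10  →  {r0:0, r1:10, r2:9, r3:13, r4:3, r5:7}
[1] and  r2, r0, r1  →  {r0:0, r1:10, r2:0, r3:13, r4:3, r5:7}
[2] beq  r5, r4, L5  →  {r0:0, r1:10, r2:0, r3:13, r4:3, r5:7}  ⟨branch fallthrough⟩
[3] and  r4, r5, r4  →  {r0:0, r1:10, r2:0, r3:13, r4:3, r5:7}
[4] slt  r3, r0, r2  →  {r0:0, r1:10, r2:0, r3:0, r4:3, r5:7}
[5] beq  r3, r0, L10  →  {r0:0, r1:10, r2:0, r3:0, r4:3, r5:7}  ⟨branch taken⟩
[6] andi  r5, r4, 5  →  {r0:0, r1:10, r2:0, r3:0, r4:3, r5:1}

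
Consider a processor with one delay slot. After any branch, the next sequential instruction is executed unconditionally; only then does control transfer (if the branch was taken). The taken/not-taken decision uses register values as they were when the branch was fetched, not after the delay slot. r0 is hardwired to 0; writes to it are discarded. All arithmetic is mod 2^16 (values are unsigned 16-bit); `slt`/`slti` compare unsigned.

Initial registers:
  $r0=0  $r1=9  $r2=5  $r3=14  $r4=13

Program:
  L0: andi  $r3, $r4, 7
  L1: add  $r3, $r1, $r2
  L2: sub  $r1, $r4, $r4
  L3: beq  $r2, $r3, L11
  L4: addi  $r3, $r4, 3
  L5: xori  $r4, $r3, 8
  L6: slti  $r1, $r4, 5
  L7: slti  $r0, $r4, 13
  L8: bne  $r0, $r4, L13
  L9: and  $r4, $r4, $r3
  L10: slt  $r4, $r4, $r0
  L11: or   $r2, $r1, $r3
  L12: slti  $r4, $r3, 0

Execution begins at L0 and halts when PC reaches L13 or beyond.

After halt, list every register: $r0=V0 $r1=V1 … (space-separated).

$r0=0 $r1=0 $r2=5 $r3=16 $r4=16

PC=0  andi  $r3, $r4, 7      | $r0=0 $r1=9 $r2=5 $r3=5 $r4=13
PC=1  add  $r3, $r1, $r2     | $r0=0 $r1=9 $r2=5 $r3=14 $r4=13
PC=2  sub  $r1, $r4, $r4     | $r0=0 $r1=0 $r2=5 $r3=14 $r4=13
PC=3  beq  $r2, $r3, L11     | $r0=0 $r1=0 $r2=5 $r3=14 $r4=13  [not taken]
PC=4  addi  $r3, $r4, 3      | $r0=0 $r1=0 $r2=5 $r3=16 $r4=13
PC=5  xori  $r4, $r3, 8      | $r0=0 $r1=0 $r2=5 $r3=16 $r4=24
PC=6  slti  $r1, $r4, 5      | $r0=0 $r1=0 $r2=5 $r3=16 $r4=24
PC=7  slti  $r0, $r4, 13     | $r0=0 $r1=0 $r2=5 $r3=16 $r4=24
PC=8  bne  $r0, $r4, L13     | $r0=0 $r1=0 $r2=5 $r3=16 $r4=24  [TAKEN]
PC=9  and  $r4, $r4, $r3     | $r0=0 $r1=0 $r2=5 $r3=16 $r4=16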